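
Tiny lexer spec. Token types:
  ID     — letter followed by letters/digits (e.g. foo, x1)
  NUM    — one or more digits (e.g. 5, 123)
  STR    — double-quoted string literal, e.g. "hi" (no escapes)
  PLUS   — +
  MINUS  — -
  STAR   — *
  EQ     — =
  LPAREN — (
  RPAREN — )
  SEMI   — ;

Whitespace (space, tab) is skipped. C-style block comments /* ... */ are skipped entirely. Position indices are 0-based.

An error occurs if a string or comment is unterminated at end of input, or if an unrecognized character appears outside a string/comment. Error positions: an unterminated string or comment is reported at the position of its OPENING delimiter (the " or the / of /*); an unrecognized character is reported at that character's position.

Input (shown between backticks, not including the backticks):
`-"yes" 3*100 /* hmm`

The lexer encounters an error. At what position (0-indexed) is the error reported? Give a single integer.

pos=0: emit MINUS '-'
pos=1: enter STRING mode
pos=1: emit STR "yes" (now at pos=6)
pos=7: emit NUM '3' (now at pos=8)
pos=8: emit STAR '*'
pos=9: emit NUM '100' (now at pos=12)
pos=13: enter COMMENT mode (saw '/*')
pos=13: ERROR — unterminated comment (reached EOF)

Answer: 13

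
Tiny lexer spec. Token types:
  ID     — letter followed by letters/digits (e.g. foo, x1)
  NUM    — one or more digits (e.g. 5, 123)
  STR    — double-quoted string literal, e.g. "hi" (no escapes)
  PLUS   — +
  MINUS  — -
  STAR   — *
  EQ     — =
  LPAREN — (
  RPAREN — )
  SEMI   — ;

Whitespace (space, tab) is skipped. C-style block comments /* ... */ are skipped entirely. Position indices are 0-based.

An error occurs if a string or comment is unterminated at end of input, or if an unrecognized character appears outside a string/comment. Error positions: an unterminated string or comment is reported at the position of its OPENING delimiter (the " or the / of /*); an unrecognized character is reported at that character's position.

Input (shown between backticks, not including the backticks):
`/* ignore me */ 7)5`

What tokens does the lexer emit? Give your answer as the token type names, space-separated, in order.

Answer: NUM RPAREN NUM

Derivation:
pos=0: enter COMMENT mode (saw '/*')
exit COMMENT mode (now at pos=15)
pos=16: emit NUM '7' (now at pos=17)
pos=17: emit RPAREN ')'
pos=18: emit NUM '5' (now at pos=19)
DONE. 3 tokens: [NUM, RPAREN, NUM]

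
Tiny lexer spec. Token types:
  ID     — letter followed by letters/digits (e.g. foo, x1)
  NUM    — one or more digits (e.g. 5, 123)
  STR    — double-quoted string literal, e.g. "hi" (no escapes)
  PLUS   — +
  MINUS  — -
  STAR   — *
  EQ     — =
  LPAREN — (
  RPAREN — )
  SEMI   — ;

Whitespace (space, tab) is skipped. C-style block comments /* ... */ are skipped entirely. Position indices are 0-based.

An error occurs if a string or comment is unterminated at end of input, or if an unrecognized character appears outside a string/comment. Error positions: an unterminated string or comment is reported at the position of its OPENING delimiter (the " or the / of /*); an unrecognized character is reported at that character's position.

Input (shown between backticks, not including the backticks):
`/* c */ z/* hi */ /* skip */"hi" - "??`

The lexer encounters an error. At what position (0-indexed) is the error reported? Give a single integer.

Answer: 35

Derivation:
pos=0: enter COMMENT mode (saw '/*')
exit COMMENT mode (now at pos=7)
pos=8: emit ID 'z' (now at pos=9)
pos=9: enter COMMENT mode (saw '/*')
exit COMMENT mode (now at pos=17)
pos=18: enter COMMENT mode (saw '/*')
exit COMMENT mode (now at pos=28)
pos=28: enter STRING mode
pos=28: emit STR "hi" (now at pos=32)
pos=33: emit MINUS '-'
pos=35: enter STRING mode
pos=35: ERROR — unterminated string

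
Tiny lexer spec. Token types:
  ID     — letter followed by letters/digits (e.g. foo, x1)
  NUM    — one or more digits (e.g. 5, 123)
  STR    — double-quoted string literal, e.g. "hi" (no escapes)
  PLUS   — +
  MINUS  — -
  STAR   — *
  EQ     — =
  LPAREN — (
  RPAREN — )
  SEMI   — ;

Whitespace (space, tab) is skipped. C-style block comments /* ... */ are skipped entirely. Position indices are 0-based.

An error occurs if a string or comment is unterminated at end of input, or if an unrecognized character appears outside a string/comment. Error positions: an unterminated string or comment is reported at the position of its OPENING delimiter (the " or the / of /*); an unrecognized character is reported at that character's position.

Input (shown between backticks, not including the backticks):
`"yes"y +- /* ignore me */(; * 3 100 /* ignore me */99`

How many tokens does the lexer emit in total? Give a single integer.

pos=0: enter STRING mode
pos=0: emit STR "yes" (now at pos=5)
pos=5: emit ID 'y' (now at pos=6)
pos=7: emit PLUS '+'
pos=8: emit MINUS '-'
pos=10: enter COMMENT mode (saw '/*')
exit COMMENT mode (now at pos=25)
pos=25: emit LPAREN '('
pos=26: emit SEMI ';'
pos=28: emit STAR '*'
pos=30: emit NUM '3' (now at pos=31)
pos=32: emit NUM '100' (now at pos=35)
pos=36: enter COMMENT mode (saw '/*')
exit COMMENT mode (now at pos=51)
pos=51: emit NUM '99' (now at pos=53)
DONE. 10 tokens: [STR, ID, PLUS, MINUS, LPAREN, SEMI, STAR, NUM, NUM, NUM]

Answer: 10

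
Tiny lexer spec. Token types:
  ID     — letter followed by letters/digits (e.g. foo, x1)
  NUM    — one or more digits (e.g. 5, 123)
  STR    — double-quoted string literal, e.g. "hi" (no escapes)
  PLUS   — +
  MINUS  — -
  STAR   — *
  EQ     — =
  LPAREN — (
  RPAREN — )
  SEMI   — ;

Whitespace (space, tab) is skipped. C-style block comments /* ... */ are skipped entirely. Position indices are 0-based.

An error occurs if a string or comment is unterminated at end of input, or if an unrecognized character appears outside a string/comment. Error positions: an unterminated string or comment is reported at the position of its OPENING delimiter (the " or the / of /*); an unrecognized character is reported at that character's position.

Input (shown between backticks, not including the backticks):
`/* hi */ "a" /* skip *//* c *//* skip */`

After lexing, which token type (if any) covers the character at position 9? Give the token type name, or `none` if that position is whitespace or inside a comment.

Answer: STR

Derivation:
pos=0: enter COMMENT mode (saw '/*')
exit COMMENT mode (now at pos=8)
pos=9: enter STRING mode
pos=9: emit STR "a" (now at pos=12)
pos=13: enter COMMENT mode (saw '/*')
exit COMMENT mode (now at pos=23)
pos=23: enter COMMENT mode (saw '/*')
exit COMMENT mode (now at pos=30)
pos=30: enter COMMENT mode (saw '/*')
exit COMMENT mode (now at pos=40)
DONE. 1 tokens: [STR]
Position 9: char is '"' -> STR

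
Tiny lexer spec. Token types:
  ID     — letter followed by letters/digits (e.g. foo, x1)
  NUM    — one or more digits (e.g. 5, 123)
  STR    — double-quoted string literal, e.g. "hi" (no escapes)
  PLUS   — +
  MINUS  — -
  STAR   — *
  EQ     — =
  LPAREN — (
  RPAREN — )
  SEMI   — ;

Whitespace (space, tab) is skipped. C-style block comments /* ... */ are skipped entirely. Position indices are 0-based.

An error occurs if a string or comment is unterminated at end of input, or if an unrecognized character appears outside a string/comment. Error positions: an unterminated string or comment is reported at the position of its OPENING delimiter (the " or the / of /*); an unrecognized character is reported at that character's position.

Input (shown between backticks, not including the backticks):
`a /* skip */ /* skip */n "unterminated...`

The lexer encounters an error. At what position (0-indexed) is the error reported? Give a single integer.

Answer: 25

Derivation:
pos=0: emit ID 'a' (now at pos=1)
pos=2: enter COMMENT mode (saw '/*')
exit COMMENT mode (now at pos=12)
pos=13: enter COMMENT mode (saw '/*')
exit COMMENT mode (now at pos=23)
pos=23: emit ID 'n' (now at pos=24)
pos=25: enter STRING mode
pos=25: ERROR — unterminated string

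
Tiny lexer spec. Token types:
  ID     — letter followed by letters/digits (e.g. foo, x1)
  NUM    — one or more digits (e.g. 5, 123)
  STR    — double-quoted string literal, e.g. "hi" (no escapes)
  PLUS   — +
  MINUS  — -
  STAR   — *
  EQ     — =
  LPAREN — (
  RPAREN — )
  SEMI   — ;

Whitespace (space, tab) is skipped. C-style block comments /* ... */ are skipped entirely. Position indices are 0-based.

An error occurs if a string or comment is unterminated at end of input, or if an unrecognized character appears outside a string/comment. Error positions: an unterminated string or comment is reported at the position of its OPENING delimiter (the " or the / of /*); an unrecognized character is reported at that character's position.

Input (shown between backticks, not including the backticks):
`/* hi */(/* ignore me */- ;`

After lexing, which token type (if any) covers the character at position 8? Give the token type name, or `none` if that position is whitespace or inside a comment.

Answer: LPAREN

Derivation:
pos=0: enter COMMENT mode (saw '/*')
exit COMMENT mode (now at pos=8)
pos=8: emit LPAREN '('
pos=9: enter COMMENT mode (saw '/*')
exit COMMENT mode (now at pos=24)
pos=24: emit MINUS '-'
pos=26: emit SEMI ';'
DONE. 3 tokens: [LPAREN, MINUS, SEMI]
Position 8: char is '(' -> LPAREN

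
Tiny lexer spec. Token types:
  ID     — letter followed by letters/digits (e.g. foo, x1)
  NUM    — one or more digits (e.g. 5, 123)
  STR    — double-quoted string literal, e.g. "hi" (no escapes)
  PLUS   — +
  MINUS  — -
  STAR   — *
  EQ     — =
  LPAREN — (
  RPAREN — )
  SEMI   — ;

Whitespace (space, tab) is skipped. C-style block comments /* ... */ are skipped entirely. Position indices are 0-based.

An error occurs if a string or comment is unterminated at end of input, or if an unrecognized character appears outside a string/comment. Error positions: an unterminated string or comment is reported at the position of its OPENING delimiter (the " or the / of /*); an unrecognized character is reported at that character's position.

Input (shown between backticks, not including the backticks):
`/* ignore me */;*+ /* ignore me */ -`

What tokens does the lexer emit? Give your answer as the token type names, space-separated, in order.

pos=0: enter COMMENT mode (saw '/*')
exit COMMENT mode (now at pos=15)
pos=15: emit SEMI ';'
pos=16: emit STAR '*'
pos=17: emit PLUS '+'
pos=19: enter COMMENT mode (saw '/*')
exit COMMENT mode (now at pos=34)
pos=35: emit MINUS '-'
DONE. 4 tokens: [SEMI, STAR, PLUS, MINUS]

Answer: SEMI STAR PLUS MINUS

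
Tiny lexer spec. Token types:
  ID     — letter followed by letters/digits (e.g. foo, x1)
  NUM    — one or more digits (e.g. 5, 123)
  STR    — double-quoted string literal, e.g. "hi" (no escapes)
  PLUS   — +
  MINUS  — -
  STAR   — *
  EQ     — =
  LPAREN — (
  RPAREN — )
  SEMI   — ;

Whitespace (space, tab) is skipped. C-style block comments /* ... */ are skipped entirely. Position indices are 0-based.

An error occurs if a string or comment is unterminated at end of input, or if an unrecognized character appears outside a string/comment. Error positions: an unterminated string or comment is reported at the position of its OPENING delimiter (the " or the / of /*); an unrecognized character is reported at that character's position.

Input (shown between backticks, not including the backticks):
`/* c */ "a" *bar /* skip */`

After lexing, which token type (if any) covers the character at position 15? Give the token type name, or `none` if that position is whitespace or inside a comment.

Answer: ID

Derivation:
pos=0: enter COMMENT mode (saw '/*')
exit COMMENT mode (now at pos=7)
pos=8: enter STRING mode
pos=8: emit STR "a" (now at pos=11)
pos=12: emit STAR '*'
pos=13: emit ID 'bar' (now at pos=16)
pos=17: enter COMMENT mode (saw '/*')
exit COMMENT mode (now at pos=27)
DONE. 3 tokens: [STR, STAR, ID]
Position 15: char is 'r' -> ID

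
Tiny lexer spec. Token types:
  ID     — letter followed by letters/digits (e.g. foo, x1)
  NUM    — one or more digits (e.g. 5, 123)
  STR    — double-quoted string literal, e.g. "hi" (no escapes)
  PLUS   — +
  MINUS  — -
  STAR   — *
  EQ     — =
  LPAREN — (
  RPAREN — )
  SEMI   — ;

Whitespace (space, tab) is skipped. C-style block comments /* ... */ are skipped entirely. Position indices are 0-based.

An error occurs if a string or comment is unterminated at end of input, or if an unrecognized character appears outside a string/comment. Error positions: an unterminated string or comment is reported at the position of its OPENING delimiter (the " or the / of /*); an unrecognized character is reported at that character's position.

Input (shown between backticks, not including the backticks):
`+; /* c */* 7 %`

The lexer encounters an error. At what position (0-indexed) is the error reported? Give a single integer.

Answer: 14

Derivation:
pos=0: emit PLUS '+'
pos=1: emit SEMI ';'
pos=3: enter COMMENT mode (saw '/*')
exit COMMENT mode (now at pos=10)
pos=10: emit STAR '*'
pos=12: emit NUM '7' (now at pos=13)
pos=14: ERROR — unrecognized char '%'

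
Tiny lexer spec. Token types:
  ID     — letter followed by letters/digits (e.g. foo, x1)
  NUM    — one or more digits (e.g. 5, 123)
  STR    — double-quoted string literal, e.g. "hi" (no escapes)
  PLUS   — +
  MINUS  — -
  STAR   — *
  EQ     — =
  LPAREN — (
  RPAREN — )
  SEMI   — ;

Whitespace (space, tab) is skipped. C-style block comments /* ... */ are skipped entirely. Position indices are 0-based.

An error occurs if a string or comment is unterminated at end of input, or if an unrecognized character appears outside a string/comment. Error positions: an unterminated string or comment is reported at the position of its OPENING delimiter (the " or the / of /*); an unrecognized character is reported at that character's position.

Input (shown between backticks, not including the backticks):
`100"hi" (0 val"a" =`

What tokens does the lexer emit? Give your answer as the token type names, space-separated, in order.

pos=0: emit NUM '100' (now at pos=3)
pos=3: enter STRING mode
pos=3: emit STR "hi" (now at pos=7)
pos=8: emit LPAREN '('
pos=9: emit NUM '0' (now at pos=10)
pos=11: emit ID 'val' (now at pos=14)
pos=14: enter STRING mode
pos=14: emit STR "a" (now at pos=17)
pos=18: emit EQ '='
DONE. 7 tokens: [NUM, STR, LPAREN, NUM, ID, STR, EQ]

Answer: NUM STR LPAREN NUM ID STR EQ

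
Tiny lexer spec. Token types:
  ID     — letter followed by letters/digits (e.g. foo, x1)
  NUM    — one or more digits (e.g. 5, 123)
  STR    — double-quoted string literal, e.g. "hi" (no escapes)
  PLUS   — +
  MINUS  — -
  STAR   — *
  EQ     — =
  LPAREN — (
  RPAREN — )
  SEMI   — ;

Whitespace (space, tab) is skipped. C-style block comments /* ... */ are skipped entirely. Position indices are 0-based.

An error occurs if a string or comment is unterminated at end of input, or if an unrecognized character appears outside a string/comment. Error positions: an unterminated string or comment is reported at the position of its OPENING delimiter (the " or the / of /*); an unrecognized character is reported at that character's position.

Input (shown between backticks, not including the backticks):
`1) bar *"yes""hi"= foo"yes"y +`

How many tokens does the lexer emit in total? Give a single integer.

pos=0: emit NUM '1' (now at pos=1)
pos=1: emit RPAREN ')'
pos=3: emit ID 'bar' (now at pos=6)
pos=7: emit STAR '*'
pos=8: enter STRING mode
pos=8: emit STR "yes" (now at pos=13)
pos=13: enter STRING mode
pos=13: emit STR "hi" (now at pos=17)
pos=17: emit EQ '='
pos=19: emit ID 'foo' (now at pos=22)
pos=22: enter STRING mode
pos=22: emit STR "yes" (now at pos=27)
pos=27: emit ID 'y' (now at pos=28)
pos=29: emit PLUS '+'
DONE. 11 tokens: [NUM, RPAREN, ID, STAR, STR, STR, EQ, ID, STR, ID, PLUS]

Answer: 11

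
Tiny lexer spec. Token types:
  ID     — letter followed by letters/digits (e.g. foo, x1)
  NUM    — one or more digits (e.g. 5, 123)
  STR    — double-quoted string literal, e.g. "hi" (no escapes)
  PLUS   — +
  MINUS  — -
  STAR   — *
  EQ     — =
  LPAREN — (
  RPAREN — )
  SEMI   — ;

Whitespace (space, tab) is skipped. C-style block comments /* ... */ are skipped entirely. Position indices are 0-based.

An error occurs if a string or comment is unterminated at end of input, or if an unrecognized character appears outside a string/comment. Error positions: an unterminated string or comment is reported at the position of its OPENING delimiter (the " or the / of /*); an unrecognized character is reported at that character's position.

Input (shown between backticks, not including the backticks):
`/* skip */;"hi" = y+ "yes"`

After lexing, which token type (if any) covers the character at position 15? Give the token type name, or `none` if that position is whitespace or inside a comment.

pos=0: enter COMMENT mode (saw '/*')
exit COMMENT mode (now at pos=10)
pos=10: emit SEMI ';'
pos=11: enter STRING mode
pos=11: emit STR "hi" (now at pos=15)
pos=16: emit EQ '='
pos=18: emit ID 'y' (now at pos=19)
pos=19: emit PLUS '+'
pos=21: enter STRING mode
pos=21: emit STR "yes" (now at pos=26)
DONE. 6 tokens: [SEMI, STR, EQ, ID, PLUS, STR]
Position 15: char is ' ' -> none

Answer: none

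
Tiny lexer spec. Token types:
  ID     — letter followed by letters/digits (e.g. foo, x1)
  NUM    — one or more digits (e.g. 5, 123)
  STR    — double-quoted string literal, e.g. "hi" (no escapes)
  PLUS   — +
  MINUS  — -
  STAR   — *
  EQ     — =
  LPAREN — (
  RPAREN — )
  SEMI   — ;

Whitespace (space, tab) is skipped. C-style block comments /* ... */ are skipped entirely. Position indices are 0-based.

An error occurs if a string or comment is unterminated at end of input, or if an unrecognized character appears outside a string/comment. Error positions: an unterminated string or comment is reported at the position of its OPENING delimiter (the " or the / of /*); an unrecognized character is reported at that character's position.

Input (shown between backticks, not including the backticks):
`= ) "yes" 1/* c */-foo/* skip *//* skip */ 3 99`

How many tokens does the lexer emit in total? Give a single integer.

pos=0: emit EQ '='
pos=2: emit RPAREN ')'
pos=4: enter STRING mode
pos=4: emit STR "yes" (now at pos=9)
pos=10: emit NUM '1' (now at pos=11)
pos=11: enter COMMENT mode (saw '/*')
exit COMMENT mode (now at pos=18)
pos=18: emit MINUS '-'
pos=19: emit ID 'foo' (now at pos=22)
pos=22: enter COMMENT mode (saw '/*')
exit COMMENT mode (now at pos=32)
pos=32: enter COMMENT mode (saw '/*')
exit COMMENT mode (now at pos=42)
pos=43: emit NUM '3' (now at pos=44)
pos=45: emit NUM '99' (now at pos=47)
DONE. 8 tokens: [EQ, RPAREN, STR, NUM, MINUS, ID, NUM, NUM]

Answer: 8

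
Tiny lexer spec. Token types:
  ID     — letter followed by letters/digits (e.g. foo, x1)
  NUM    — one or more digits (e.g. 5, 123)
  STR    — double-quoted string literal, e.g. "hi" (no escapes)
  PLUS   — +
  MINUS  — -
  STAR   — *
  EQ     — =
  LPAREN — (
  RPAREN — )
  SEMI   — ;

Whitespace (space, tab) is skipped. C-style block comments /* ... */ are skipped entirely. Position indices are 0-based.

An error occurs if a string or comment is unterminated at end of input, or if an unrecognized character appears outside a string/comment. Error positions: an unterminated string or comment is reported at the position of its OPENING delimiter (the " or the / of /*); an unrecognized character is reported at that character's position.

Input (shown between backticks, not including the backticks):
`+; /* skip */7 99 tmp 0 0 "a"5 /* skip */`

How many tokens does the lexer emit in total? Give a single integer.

pos=0: emit PLUS '+'
pos=1: emit SEMI ';'
pos=3: enter COMMENT mode (saw '/*')
exit COMMENT mode (now at pos=13)
pos=13: emit NUM '7' (now at pos=14)
pos=15: emit NUM '99' (now at pos=17)
pos=18: emit ID 'tmp' (now at pos=21)
pos=22: emit NUM '0' (now at pos=23)
pos=24: emit NUM '0' (now at pos=25)
pos=26: enter STRING mode
pos=26: emit STR "a" (now at pos=29)
pos=29: emit NUM '5' (now at pos=30)
pos=31: enter COMMENT mode (saw '/*')
exit COMMENT mode (now at pos=41)
DONE. 9 tokens: [PLUS, SEMI, NUM, NUM, ID, NUM, NUM, STR, NUM]

Answer: 9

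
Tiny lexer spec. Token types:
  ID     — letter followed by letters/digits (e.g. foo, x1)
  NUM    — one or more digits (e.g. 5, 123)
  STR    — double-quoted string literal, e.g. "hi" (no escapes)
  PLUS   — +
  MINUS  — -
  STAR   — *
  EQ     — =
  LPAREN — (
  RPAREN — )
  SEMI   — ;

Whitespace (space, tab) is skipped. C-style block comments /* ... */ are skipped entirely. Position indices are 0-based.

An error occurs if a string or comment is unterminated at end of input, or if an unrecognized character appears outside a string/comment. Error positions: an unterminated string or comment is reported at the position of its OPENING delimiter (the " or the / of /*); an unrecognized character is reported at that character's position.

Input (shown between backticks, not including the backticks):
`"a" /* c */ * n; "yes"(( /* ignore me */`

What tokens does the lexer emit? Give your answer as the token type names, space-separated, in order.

pos=0: enter STRING mode
pos=0: emit STR "a" (now at pos=3)
pos=4: enter COMMENT mode (saw '/*')
exit COMMENT mode (now at pos=11)
pos=12: emit STAR '*'
pos=14: emit ID 'n' (now at pos=15)
pos=15: emit SEMI ';'
pos=17: enter STRING mode
pos=17: emit STR "yes" (now at pos=22)
pos=22: emit LPAREN '('
pos=23: emit LPAREN '('
pos=25: enter COMMENT mode (saw '/*')
exit COMMENT mode (now at pos=40)
DONE. 7 tokens: [STR, STAR, ID, SEMI, STR, LPAREN, LPAREN]

Answer: STR STAR ID SEMI STR LPAREN LPAREN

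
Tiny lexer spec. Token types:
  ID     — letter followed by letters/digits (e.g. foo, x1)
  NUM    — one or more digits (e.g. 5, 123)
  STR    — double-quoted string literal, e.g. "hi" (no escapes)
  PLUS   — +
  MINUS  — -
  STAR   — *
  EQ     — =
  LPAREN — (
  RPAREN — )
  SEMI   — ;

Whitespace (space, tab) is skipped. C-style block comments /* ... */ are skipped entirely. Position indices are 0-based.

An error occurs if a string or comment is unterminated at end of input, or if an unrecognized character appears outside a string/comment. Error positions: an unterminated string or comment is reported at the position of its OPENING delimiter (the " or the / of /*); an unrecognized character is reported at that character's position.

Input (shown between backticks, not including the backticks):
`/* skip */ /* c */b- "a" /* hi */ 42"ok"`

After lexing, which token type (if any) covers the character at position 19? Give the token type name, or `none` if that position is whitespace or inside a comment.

pos=0: enter COMMENT mode (saw '/*')
exit COMMENT mode (now at pos=10)
pos=11: enter COMMENT mode (saw '/*')
exit COMMENT mode (now at pos=18)
pos=18: emit ID 'b' (now at pos=19)
pos=19: emit MINUS '-'
pos=21: enter STRING mode
pos=21: emit STR "a" (now at pos=24)
pos=25: enter COMMENT mode (saw '/*')
exit COMMENT mode (now at pos=33)
pos=34: emit NUM '42' (now at pos=36)
pos=36: enter STRING mode
pos=36: emit STR "ok" (now at pos=40)
DONE. 5 tokens: [ID, MINUS, STR, NUM, STR]
Position 19: char is '-' -> MINUS

Answer: MINUS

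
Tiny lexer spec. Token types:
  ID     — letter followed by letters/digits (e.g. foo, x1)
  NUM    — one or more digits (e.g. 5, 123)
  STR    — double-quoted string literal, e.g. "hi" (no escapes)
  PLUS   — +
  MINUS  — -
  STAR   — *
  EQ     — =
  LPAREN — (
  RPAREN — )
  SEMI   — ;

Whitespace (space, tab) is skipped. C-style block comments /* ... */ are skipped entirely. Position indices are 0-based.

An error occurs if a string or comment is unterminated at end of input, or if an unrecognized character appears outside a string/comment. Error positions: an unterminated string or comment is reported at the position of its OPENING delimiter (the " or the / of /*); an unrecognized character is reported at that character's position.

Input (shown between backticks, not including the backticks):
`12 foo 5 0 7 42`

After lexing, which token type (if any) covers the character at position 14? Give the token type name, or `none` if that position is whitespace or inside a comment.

pos=0: emit NUM '12' (now at pos=2)
pos=3: emit ID 'foo' (now at pos=6)
pos=7: emit NUM '5' (now at pos=8)
pos=9: emit NUM '0' (now at pos=10)
pos=11: emit NUM '7' (now at pos=12)
pos=13: emit NUM '42' (now at pos=15)
DONE. 6 tokens: [NUM, ID, NUM, NUM, NUM, NUM]
Position 14: char is '2' -> NUM

Answer: NUM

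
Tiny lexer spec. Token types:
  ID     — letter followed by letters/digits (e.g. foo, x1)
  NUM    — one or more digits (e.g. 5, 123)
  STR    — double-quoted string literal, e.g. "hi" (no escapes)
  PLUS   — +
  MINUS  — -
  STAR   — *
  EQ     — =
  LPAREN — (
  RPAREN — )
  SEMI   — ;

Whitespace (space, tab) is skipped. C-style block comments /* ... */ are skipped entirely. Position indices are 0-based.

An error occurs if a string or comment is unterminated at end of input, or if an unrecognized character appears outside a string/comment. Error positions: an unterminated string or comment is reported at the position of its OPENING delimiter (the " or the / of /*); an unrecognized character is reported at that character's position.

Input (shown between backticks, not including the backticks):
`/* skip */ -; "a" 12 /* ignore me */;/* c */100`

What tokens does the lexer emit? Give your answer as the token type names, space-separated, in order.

Answer: MINUS SEMI STR NUM SEMI NUM

Derivation:
pos=0: enter COMMENT mode (saw '/*')
exit COMMENT mode (now at pos=10)
pos=11: emit MINUS '-'
pos=12: emit SEMI ';'
pos=14: enter STRING mode
pos=14: emit STR "a" (now at pos=17)
pos=18: emit NUM '12' (now at pos=20)
pos=21: enter COMMENT mode (saw '/*')
exit COMMENT mode (now at pos=36)
pos=36: emit SEMI ';'
pos=37: enter COMMENT mode (saw '/*')
exit COMMENT mode (now at pos=44)
pos=44: emit NUM '100' (now at pos=47)
DONE. 6 tokens: [MINUS, SEMI, STR, NUM, SEMI, NUM]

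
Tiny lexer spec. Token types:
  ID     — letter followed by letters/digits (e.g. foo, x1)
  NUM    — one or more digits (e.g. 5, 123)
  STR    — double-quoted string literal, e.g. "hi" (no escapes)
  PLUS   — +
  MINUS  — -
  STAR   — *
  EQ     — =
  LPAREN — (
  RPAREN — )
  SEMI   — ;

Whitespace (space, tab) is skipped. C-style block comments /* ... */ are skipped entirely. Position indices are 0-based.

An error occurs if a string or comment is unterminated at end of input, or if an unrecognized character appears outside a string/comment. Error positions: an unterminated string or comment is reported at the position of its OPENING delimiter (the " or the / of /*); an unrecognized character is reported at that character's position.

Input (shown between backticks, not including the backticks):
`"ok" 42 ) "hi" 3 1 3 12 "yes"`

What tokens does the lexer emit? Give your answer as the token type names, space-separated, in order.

Answer: STR NUM RPAREN STR NUM NUM NUM NUM STR

Derivation:
pos=0: enter STRING mode
pos=0: emit STR "ok" (now at pos=4)
pos=5: emit NUM '42' (now at pos=7)
pos=8: emit RPAREN ')'
pos=10: enter STRING mode
pos=10: emit STR "hi" (now at pos=14)
pos=15: emit NUM '3' (now at pos=16)
pos=17: emit NUM '1' (now at pos=18)
pos=19: emit NUM '3' (now at pos=20)
pos=21: emit NUM '12' (now at pos=23)
pos=24: enter STRING mode
pos=24: emit STR "yes" (now at pos=29)
DONE. 9 tokens: [STR, NUM, RPAREN, STR, NUM, NUM, NUM, NUM, STR]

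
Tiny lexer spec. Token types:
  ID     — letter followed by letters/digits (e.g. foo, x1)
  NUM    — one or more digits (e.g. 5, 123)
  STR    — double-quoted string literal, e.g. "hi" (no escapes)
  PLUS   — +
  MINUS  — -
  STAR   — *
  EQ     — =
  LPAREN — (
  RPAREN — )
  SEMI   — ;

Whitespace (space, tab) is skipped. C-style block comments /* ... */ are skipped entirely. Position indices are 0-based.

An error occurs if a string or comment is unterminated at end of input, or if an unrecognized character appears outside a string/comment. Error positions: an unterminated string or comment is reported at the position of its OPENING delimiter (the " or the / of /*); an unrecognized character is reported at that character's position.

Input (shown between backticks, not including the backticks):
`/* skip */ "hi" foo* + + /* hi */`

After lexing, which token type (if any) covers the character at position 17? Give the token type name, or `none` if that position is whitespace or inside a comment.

Answer: ID

Derivation:
pos=0: enter COMMENT mode (saw '/*')
exit COMMENT mode (now at pos=10)
pos=11: enter STRING mode
pos=11: emit STR "hi" (now at pos=15)
pos=16: emit ID 'foo' (now at pos=19)
pos=19: emit STAR '*'
pos=21: emit PLUS '+'
pos=23: emit PLUS '+'
pos=25: enter COMMENT mode (saw '/*')
exit COMMENT mode (now at pos=33)
DONE. 5 tokens: [STR, ID, STAR, PLUS, PLUS]
Position 17: char is 'o' -> ID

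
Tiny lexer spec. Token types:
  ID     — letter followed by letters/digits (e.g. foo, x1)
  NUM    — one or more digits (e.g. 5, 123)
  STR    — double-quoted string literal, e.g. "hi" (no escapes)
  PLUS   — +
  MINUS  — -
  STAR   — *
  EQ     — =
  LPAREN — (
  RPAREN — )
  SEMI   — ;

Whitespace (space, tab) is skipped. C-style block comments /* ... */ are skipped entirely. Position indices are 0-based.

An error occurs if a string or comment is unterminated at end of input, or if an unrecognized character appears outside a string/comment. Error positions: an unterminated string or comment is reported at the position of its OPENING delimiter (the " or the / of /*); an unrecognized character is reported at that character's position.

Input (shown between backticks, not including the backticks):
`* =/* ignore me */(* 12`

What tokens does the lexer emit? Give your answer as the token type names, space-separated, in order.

pos=0: emit STAR '*'
pos=2: emit EQ '='
pos=3: enter COMMENT mode (saw '/*')
exit COMMENT mode (now at pos=18)
pos=18: emit LPAREN '('
pos=19: emit STAR '*'
pos=21: emit NUM '12' (now at pos=23)
DONE. 5 tokens: [STAR, EQ, LPAREN, STAR, NUM]

Answer: STAR EQ LPAREN STAR NUM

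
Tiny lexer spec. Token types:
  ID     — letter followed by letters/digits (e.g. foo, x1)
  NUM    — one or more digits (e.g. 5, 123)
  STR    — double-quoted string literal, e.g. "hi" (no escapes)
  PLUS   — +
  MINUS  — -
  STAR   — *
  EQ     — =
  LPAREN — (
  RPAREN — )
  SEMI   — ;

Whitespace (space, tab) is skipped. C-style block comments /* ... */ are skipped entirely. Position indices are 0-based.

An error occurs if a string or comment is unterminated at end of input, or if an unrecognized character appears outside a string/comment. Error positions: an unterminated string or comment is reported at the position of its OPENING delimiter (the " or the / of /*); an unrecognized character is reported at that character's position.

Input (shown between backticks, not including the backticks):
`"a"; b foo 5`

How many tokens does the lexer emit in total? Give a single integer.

pos=0: enter STRING mode
pos=0: emit STR "a" (now at pos=3)
pos=3: emit SEMI ';'
pos=5: emit ID 'b' (now at pos=6)
pos=7: emit ID 'foo' (now at pos=10)
pos=11: emit NUM '5' (now at pos=12)
DONE. 5 tokens: [STR, SEMI, ID, ID, NUM]

Answer: 5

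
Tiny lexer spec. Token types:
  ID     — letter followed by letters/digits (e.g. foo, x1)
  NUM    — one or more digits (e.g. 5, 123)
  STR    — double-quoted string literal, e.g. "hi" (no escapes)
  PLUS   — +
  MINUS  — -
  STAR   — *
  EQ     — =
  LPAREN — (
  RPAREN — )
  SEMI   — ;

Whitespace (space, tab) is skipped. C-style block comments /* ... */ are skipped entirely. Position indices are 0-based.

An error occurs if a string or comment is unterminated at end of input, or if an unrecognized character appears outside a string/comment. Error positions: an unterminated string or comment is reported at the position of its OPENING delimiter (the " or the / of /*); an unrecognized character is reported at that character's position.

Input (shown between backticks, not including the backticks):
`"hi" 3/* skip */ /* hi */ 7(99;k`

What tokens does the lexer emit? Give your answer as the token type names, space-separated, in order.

pos=0: enter STRING mode
pos=0: emit STR "hi" (now at pos=4)
pos=5: emit NUM '3' (now at pos=6)
pos=6: enter COMMENT mode (saw '/*')
exit COMMENT mode (now at pos=16)
pos=17: enter COMMENT mode (saw '/*')
exit COMMENT mode (now at pos=25)
pos=26: emit NUM '7' (now at pos=27)
pos=27: emit LPAREN '('
pos=28: emit NUM '99' (now at pos=30)
pos=30: emit SEMI ';'
pos=31: emit ID 'k' (now at pos=32)
DONE. 7 tokens: [STR, NUM, NUM, LPAREN, NUM, SEMI, ID]

Answer: STR NUM NUM LPAREN NUM SEMI ID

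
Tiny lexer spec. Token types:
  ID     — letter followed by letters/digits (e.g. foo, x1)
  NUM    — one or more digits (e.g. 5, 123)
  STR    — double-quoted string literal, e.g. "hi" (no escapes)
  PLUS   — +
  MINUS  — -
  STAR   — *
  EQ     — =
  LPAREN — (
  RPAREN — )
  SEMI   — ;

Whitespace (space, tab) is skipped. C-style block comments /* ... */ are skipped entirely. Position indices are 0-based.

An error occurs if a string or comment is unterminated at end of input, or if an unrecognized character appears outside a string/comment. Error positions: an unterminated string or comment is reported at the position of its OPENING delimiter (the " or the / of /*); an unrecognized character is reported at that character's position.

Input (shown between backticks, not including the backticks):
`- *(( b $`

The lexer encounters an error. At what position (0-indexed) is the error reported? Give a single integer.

Answer: 8

Derivation:
pos=0: emit MINUS '-'
pos=2: emit STAR '*'
pos=3: emit LPAREN '('
pos=4: emit LPAREN '('
pos=6: emit ID 'b' (now at pos=7)
pos=8: ERROR — unrecognized char '$'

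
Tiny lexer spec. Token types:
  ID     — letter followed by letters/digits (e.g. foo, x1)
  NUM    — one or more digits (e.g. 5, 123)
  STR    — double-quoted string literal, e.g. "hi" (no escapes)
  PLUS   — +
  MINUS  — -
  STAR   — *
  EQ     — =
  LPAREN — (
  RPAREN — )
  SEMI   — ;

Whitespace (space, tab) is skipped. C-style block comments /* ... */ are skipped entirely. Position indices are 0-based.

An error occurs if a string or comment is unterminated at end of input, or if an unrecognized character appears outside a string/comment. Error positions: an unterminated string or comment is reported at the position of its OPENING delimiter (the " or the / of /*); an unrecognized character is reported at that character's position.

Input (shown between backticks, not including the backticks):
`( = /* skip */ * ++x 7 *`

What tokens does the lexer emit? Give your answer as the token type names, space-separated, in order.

Answer: LPAREN EQ STAR PLUS PLUS ID NUM STAR

Derivation:
pos=0: emit LPAREN '('
pos=2: emit EQ '='
pos=4: enter COMMENT mode (saw '/*')
exit COMMENT mode (now at pos=14)
pos=15: emit STAR '*'
pos=17: emit PLUS '+'
pos=18: emit PLUS '+'
pos=19: emit ID 'x' (now at pos=20)
pos=21: emit NUM '7' (now at pos=22)
pos=23: emit STAR '*'
DONE. 8 tokens: [LPAREN, EQ, STAR, PLUS, PLUS, ID, NUM, STAR]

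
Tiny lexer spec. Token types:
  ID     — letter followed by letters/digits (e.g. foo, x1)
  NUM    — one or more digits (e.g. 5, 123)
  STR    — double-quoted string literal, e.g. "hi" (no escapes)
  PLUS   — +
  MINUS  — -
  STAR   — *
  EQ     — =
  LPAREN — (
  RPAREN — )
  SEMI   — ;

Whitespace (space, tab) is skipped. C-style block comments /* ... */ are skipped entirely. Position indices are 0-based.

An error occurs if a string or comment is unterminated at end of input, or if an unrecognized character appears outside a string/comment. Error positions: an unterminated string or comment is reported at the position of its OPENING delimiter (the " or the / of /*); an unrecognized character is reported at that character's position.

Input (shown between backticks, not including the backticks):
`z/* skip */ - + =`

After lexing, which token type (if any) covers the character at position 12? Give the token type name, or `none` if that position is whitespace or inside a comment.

Answer: MINUS

Derivation:
pos=0: emit ID 'z' (now at pos=1)
pos=1: enter COMMENT mode (saw '/*')
exit COMMENT mode (now at pos=11)
pos=12: emit MINUS '-'
pos=14: emit PLUS '+'
pos=16: emit EQ '='
DONE. 4 tokens: [ID, MINUS, PLUS, EQ]
Position 12: char is '-' -> MINUS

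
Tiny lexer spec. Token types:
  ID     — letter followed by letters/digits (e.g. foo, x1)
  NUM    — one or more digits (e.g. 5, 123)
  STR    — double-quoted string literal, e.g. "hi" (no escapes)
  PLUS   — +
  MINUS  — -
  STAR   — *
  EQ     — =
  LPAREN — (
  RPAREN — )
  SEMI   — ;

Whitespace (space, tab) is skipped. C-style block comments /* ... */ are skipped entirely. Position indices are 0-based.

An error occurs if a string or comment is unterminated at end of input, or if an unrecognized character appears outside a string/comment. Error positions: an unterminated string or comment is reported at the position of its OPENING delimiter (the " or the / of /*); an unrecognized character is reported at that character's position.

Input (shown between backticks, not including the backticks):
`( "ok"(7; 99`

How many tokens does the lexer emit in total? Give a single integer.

Answer: 6

Derivation:
pos=0: emit LPAREN '('
pos=2: enter STRING mode
pos=2: emit STR "ok" (now at pos=6)
pos=6: emit LPAREN '('
pos=7: emit NUM '7' (now at pos=8)
pos=8: emit SEMI ';'
pos=10: emit NUM '99' (now at pos=12)
DONE. 6 tokens: [LPAREN, STR, LPAREN, NUM, SEMI, NUM]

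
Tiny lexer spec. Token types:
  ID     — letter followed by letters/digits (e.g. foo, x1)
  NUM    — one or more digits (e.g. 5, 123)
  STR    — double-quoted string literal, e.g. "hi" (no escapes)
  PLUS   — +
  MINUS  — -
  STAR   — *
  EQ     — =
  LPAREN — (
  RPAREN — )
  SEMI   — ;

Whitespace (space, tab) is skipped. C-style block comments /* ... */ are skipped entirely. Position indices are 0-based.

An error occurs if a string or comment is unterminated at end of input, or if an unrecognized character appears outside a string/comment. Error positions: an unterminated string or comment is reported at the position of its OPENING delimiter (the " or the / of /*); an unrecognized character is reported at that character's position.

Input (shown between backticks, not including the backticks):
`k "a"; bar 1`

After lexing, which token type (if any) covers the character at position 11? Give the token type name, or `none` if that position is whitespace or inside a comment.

Answer: NUM

Derivation:
pos=0: emit ID 'k' (now at pos=1)
pos=2: enter STRING mode
pos=2: emit STR "a" (now at pos=5)
pos=5: emit SEMI ';'
pos=7: emit ID 'bar' (now at pos=10)
pos=11: emit NUM '1' (now at pos=12)
DONE. 5 tokens: [ID, STR, SEMI, ID, NUM]
Position 11: char is '1' -> NUM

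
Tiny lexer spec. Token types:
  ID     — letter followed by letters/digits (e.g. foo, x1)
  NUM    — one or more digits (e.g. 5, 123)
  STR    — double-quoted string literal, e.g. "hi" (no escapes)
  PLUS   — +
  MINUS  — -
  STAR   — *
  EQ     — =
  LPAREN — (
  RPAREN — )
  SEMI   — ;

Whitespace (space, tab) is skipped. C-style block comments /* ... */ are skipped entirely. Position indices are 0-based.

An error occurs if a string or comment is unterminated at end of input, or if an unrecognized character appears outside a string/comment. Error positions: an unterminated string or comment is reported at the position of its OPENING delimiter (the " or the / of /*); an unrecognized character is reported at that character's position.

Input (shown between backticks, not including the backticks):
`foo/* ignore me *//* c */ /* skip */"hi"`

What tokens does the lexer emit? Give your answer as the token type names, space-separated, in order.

Answer: ID STR

Derivation:
pos=0: emit ID 'foo' (now at pos=3)
pos=3: enter COMMENT mode (saw '/*')
exit COMMENT mode (now at pos=18)
pos=18: enter COMMENT mode (saw '/*')
exit COMMENT mode (now at pos=25)
pos=26: enter COMMENT mode (saw '/*')
exit COMMENT mode (now at pos=36)
pos=36: enter STRING mode
pos=36: emit STR "hi" (now at pos=40)
DONE. 2 tokens: [ID, STR]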